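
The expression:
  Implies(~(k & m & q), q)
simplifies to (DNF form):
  q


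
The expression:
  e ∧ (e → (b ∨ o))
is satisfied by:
  {e: True, b: True, o: True}
  {e: True, b: True, o: False}
  {e: True, o: True, b: False}


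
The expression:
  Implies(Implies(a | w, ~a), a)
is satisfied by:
  {a: True}


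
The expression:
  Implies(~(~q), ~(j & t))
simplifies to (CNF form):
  ~j | ~q | ~t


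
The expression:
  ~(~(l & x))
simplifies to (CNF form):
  l & x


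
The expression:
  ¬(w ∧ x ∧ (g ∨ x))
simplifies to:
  ¬w ∨ ¬x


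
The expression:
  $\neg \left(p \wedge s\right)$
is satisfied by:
  {s: False, p: False}
  {p: True, s: False}
  {s: True, p: False}


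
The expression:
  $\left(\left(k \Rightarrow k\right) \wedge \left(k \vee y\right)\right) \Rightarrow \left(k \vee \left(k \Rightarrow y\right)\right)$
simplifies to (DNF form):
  $\text{True}$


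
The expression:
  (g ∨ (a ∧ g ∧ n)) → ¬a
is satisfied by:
  {g: False, a: False}
  {a: True, g: False}
  {g: True, a: False}


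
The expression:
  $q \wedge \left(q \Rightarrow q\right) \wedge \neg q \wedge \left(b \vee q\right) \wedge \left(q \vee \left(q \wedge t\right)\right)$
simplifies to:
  $\text{False}$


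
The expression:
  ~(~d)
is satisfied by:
  {d: True}


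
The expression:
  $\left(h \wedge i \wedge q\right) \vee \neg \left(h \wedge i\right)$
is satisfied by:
  {q: True, h: False, i: False}
  {h: False, i: False, q: False}
  {i: True, q: True, h: False}
  {i: True, h: False, q: False}
  {q: True, h: True, i: False}
  {h: True, q: False, i: False}
  {i: True, h: True, q: True}


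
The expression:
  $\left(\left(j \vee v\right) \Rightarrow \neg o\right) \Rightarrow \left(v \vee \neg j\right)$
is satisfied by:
  {o: True, v: True, j: False}
  {o: True, v: False, j: False}
  {v: True, o: False, j: False}
  {o: False, v: False, j: False}
  {j: True, o: True, v: True}
  {j: True, o: True, v: False}
  {j: True, v: True, o: False}


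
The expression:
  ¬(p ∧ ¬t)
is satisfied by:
  {t: True, p: False}
  {p: False, t: False}
  {p: True, t: True}


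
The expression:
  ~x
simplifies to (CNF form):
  ~x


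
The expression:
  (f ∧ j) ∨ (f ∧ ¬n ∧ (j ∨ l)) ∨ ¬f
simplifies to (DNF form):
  j ∨ (l ∧ ¬n) ∨ ¬f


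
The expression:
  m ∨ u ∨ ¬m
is always true.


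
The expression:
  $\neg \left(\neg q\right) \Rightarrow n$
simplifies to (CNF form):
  $n \vee \neg q$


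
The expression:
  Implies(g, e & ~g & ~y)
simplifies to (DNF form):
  ~g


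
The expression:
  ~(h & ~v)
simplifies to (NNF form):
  v | ~h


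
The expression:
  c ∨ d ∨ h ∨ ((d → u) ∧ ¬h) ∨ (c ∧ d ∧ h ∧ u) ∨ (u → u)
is always true.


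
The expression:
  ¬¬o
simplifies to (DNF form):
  o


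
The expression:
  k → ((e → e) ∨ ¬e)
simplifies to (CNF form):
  True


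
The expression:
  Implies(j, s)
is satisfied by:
  {s: True, j: False}
  {j: False, s: False}
  {j: True, s: True}


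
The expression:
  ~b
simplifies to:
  ~b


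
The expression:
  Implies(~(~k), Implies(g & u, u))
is always true.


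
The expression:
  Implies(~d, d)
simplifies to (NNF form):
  d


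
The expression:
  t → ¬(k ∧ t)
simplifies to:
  ¬k ∨ ¬t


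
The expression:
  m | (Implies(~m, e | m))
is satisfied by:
  {m: True, e: True}
  {m: True, e: False}
  {e: True, m: False}


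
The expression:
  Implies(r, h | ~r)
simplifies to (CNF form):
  h | ~r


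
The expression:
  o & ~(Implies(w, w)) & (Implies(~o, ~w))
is never true.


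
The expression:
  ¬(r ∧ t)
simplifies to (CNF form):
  ¬r ∨ ¬t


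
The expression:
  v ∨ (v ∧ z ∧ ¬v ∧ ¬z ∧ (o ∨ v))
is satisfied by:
  {v: True}


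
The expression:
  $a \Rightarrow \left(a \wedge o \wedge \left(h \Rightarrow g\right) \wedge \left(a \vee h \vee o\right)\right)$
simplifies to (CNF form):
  $\left(o \vee \neg a\right) \wedge \left(g \vee o \vee \neg a\right) \wedge \left(g \vee \neg a \vee \neg h\right) \wedge \left(o \vee \neg a \vee \neg h\right)$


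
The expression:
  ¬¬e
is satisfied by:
  {e: True}


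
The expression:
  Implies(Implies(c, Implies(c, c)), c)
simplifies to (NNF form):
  c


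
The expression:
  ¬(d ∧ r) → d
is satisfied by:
  {d: True}


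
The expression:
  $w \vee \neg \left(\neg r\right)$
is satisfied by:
  {r: True, w: True}
  {r: True, w: False}
  {w: True, r: False}


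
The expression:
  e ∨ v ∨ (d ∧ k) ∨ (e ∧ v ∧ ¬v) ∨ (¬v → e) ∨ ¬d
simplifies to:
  e ∨ k ∨ v ∨ ¬d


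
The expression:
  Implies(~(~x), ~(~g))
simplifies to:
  g | ~x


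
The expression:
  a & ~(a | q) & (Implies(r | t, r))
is never true.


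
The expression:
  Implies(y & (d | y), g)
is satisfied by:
  {g: True, y: False}
  {y: False, g: False}
  {y: True, g: True}


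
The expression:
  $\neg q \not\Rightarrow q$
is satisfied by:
  {q: False}


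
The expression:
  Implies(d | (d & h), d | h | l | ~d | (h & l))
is always true.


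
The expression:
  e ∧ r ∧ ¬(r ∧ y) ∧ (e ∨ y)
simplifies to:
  e ∧ r ∧ ¬y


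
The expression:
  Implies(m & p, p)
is always true.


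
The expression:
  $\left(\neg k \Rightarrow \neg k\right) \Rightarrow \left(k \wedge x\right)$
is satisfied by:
  {x: True, k: True}


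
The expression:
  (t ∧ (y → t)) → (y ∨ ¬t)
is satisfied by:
  {y: True, t: False}
  {t: False, y: False}
  {t: True, y: True}


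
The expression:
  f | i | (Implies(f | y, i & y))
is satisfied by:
  {i: True, f: True, y: False}
  {i: True, f: False, y: False}
  {f: True, i: False, y: False}
  {i: False, f: False, y: False}
  {i: True, y: True, f: True}
  {i: True, y: True, f: False}
  {y: True, f: True, i: False}


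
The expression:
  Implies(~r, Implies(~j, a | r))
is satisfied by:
  {r: True, a: True, j: True}
  {r: True, a: True, j: False}
  {r: True, j: True, a: False}
  {r: True, j: False, a: False}
  {a: True, j: True, r: False}
  {a: True, j: False, r: False}
  {j: True, a: False, r: False}


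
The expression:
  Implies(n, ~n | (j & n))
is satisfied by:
  {j: True, n: False}
  {n: False, j: False}
  {n: True, j: True}


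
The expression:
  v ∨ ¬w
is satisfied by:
  {v: True, w: False}
  {w: False, v: False}
  {w: True, v: True}


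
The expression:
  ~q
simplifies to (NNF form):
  ~q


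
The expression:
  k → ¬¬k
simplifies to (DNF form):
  True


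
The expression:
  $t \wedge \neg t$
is never true.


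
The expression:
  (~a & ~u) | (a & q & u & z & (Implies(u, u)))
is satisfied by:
  {q: True, z: True, a: False, u: False}
  {q: True, z: False, a: False, u: False}
  {z: True, q: False, a: False, u: False}
  {q: False, z: False, a: False, u: False}
  {q: True, u: True, a: True, z: True}


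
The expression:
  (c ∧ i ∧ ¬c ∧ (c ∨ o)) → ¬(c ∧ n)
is always true.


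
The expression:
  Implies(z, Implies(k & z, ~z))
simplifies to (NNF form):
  ~k | ~z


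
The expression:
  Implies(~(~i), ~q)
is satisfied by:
  {q: False, i: False}
  {i: True, q: False}
  {q: True, i: False}


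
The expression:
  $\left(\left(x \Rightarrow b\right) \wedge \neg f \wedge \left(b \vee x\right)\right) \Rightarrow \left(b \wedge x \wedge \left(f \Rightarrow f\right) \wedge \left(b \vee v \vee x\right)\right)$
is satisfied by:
  {x: True, f: True, b: False}
  {x: True, f: False, b: False}
  {f: True, x: False, b: False}
  {x: False, f: False, b: False}
  {x: True, b: True, f: True}
  {x: True, b: True, f: False}
  {b: True, f: True, x: False}


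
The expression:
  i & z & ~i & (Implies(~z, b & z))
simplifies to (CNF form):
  False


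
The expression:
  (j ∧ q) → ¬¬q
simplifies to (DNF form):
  True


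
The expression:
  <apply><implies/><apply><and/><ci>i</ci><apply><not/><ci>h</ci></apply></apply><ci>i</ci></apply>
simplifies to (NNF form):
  <true/>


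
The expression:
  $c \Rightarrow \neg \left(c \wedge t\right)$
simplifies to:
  $\neg c \vee \neg t$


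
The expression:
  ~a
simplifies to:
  ~a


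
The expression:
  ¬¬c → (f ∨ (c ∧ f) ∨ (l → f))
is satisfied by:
  {f: True, l: False, c: False}
  {l: False, c: False, f: False}
  {f: True, c: True, l: False}
  {c: True, l: False, f: False}
  {f: True, l: True, c: False}
  {l: True, f: False, c: False}
  {f: True, c: True, l: True}


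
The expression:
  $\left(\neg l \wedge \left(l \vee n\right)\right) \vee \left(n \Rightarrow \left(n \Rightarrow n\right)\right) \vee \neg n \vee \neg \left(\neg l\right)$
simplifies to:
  $\text{True}$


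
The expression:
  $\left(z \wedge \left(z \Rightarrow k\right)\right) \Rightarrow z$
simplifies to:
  $\text{True}$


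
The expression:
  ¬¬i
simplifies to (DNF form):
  i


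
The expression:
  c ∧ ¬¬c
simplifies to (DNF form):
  c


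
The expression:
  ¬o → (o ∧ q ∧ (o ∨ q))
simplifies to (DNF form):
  o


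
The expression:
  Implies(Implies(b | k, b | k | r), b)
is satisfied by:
  {b: True}


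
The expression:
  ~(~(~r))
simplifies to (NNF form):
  ~r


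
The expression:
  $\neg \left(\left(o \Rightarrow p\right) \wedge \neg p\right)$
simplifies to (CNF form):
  $o \vee p$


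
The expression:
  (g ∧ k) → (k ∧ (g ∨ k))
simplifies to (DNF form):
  True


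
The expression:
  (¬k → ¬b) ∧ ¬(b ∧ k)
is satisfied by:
  {b: False}


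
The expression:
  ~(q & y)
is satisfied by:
  {q: False, y: False}
  {y: True, q: False}
  {q: True, y: False}


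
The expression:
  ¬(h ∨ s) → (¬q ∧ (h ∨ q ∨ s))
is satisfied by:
  {s: True, h: True}
  {s: True, h: False}
  {h: True, s: False}


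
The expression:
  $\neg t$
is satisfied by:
  {t: False}


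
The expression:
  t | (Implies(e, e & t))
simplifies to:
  t | ~e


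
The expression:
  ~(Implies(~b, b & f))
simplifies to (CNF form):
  ~b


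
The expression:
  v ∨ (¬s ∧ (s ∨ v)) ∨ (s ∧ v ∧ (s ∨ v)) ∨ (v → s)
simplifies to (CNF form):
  True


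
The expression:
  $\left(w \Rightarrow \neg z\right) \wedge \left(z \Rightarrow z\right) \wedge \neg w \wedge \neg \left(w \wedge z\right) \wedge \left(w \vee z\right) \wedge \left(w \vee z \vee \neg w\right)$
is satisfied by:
  {z: True, w: False}


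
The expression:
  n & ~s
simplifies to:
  n & ~s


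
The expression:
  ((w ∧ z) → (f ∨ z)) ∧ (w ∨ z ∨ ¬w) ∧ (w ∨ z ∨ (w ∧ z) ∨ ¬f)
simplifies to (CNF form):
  w ∨ z ∨ ¬f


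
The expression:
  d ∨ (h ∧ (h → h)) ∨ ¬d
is always true.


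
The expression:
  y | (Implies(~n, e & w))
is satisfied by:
  {n: True, y: True, w: True, e: True}
  {n: True, y: True, w: True, e: False}
  {n: True, y: True, e: True, w: False}
  {n: True, y: True, e: False, w: False}
  {n: True, w: True, e: True, y: False}
  {n: True, w: True, e: False, y: False}
  {n: True, w: False, e: True, y: False}
  {n: True, w: False, e: False, y: False}
  {y: True, w: True, e: True, n: False}
  {y: True, w: True, e: False, n: False}
  {y: True, e: True, w: False, n: False}
  {y: True, e: False, w: False, n: False}
  {w: True, e: True, y: False, n: False}


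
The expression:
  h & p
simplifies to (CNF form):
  h & p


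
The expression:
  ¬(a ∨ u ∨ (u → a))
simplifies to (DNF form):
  False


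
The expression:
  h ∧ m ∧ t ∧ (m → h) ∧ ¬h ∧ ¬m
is never true.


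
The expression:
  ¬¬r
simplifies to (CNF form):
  r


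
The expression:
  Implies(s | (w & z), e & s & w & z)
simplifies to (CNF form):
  (e | ~s) & (w | ~s) & (z | ~s) & (s | ~w | ~z)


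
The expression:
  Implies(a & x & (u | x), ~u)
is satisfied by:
  {x: False, u: False, a: False}
  {a: True, x: False, u: False}
  {u: True, x: False, a: False}
  {a: True, u: True, x: False}
  {x: True, a: False, u: False}
  {a: True, x: True, u: False}
  {u: True, x: True, a: False}


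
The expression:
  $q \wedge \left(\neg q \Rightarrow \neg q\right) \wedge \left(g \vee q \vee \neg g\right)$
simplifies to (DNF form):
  $q$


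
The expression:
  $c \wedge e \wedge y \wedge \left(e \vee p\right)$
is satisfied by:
  {c: True, e: True, y: True}


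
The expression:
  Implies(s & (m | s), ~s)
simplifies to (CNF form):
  ~s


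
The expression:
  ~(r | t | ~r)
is never true.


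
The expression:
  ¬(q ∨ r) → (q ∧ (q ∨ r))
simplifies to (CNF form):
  q ∨ r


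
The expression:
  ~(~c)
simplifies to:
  c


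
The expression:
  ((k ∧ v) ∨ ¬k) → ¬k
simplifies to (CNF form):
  ¬k ∨ ¬v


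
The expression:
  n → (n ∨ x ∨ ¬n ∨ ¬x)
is always true.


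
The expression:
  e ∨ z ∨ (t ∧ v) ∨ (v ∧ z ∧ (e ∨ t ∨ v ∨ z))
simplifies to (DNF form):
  e ∨ z ∨ (t ∧ v)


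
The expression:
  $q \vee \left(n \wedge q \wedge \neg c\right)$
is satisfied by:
  {q: True}


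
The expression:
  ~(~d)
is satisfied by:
  {d: True}


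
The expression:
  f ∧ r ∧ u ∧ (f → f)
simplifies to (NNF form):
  f ∧ r ∧ u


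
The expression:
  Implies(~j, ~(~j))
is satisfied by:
  {j: True}


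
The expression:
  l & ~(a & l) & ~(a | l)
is never true.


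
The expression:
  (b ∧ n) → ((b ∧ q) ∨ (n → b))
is always true.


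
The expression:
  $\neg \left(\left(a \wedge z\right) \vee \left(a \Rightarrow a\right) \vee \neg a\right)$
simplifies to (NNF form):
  $\text{False}$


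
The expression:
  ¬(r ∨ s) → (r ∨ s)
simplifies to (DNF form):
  r ∨ s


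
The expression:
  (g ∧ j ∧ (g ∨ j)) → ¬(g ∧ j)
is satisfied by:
  {g: False, j: False}
  {j: True, g: False}
  {g: True, j: False}


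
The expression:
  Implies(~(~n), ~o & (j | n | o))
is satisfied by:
  {o: False, n: False}
  {n: True, o: False}
  {o: True, n: False}


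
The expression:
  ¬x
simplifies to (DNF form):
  ¬x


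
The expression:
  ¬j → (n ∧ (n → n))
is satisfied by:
  {n: True, j: True}
  {n: True, j: False}
  {j: True, n: False}


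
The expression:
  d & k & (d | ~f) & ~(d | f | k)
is never true.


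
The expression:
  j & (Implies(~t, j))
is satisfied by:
  {j: True}


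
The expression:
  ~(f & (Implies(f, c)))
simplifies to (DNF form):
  ~c | ~f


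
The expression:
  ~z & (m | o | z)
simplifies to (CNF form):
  ~z & (m | o)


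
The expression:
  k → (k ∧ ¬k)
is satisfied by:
  {k: False}


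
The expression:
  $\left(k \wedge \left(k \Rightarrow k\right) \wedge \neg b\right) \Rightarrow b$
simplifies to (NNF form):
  $b \vee \neg k$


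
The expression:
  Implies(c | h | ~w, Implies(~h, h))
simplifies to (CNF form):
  (h | w) & (h | ~c)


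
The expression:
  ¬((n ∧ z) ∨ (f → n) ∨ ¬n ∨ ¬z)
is never true.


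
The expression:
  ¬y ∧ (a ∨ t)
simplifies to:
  ¬y ∧ (a ∨ t)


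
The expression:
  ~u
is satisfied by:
  {u: False}


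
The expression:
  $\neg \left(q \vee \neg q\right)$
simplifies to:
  $\text{False}$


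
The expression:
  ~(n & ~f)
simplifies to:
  f | ~n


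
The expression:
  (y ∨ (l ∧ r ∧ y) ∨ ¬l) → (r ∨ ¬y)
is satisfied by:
  {r: True, y: False}
  {y: False, r: False}
  {y: True, r: True}


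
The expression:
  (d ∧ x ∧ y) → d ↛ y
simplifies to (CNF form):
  ¬d ∨ ¬x ∨ ¬y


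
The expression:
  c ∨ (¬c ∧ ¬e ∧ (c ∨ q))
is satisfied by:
  {c: True, q: True, e: False}
  {c: True, q: False, e: False}
  {c: True, e: True, q: True}
  {c: True, e: True, q: False}
  {q: True, e: False, c: False}


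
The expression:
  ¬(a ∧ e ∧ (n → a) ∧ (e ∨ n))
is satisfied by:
  {e: False, a: False}
  {a: True, e: False}
  {e: True, a: False}


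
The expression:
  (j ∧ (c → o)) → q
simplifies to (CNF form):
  (c ∨ q ∨ ¬j) ∧ (q ∨ ¬j ∨ ¬o)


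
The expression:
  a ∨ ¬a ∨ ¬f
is always true.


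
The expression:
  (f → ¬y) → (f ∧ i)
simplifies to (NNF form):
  f ∧ (i ∨ y)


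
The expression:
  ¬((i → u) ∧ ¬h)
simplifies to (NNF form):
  h ∨ (i ∧ ¬u)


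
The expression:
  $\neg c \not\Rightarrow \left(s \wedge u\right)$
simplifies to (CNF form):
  $\neg c \wedge \left(\neg s \vee \neg u\right)$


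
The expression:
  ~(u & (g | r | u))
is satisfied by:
  {u: False}


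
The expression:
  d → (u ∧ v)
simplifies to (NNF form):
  (u ∧ v) ∨ ¬d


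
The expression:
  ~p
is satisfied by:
  {p: False}


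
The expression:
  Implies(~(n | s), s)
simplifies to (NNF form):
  n | s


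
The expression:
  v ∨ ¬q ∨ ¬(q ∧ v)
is always true.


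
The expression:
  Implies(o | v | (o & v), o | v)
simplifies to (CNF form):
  True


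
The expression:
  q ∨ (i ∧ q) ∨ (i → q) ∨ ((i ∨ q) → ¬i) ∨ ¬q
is always true.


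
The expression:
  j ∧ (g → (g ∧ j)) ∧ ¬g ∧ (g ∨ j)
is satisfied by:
  {j: True, g: False}


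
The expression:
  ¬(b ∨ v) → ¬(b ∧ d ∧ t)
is always true.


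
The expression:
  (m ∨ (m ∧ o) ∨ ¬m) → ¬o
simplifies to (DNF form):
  ¬o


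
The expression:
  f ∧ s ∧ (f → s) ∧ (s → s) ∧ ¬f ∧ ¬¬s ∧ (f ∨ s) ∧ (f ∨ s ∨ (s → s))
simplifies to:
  False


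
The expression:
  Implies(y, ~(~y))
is always true.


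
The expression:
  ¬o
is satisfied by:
  {o: False}


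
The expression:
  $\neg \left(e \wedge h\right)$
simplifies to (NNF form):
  $\neg e \vee \neg h$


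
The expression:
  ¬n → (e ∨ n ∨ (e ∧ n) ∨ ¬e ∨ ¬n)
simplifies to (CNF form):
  True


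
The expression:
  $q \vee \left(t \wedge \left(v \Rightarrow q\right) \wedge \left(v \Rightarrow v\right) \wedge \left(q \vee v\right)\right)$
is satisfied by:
  {q: True}


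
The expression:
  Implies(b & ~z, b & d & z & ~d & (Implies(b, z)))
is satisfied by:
  {z: True, b: False}
  {b: False, z: False}
  {b: True, z: True}


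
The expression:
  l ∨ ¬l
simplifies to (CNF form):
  True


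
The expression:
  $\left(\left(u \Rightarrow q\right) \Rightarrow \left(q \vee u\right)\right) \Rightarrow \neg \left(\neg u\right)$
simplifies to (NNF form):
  $u \vee \neg q$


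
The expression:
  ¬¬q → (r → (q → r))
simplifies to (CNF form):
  True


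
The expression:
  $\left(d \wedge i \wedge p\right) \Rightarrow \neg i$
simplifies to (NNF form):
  $\neg d \vee \neg i \vee \neg p$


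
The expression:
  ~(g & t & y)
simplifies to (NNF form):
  ~g | ~t | ~y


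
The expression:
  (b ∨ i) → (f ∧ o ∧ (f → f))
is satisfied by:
  {o: True, f: True, i: False, b: False}
  {o: True, f: False, i: False, b: False}
  {f: True, o: False, i: False, b: False}
  {o: False, f: False, i: False, b: False}
  {b: True, o: True, f: True, i: False}
  {o: True, i: True, f: True, b: False}
  {b: True, o: True, i: True, f: True}


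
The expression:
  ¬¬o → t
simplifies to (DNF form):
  t ∨ ¬o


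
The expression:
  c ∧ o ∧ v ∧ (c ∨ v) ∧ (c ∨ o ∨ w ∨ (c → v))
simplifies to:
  c ∧ o ∧ v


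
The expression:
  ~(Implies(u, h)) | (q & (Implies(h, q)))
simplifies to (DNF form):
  q | (u & ~h)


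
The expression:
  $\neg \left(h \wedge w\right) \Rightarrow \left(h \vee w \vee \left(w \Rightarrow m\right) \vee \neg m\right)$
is always true.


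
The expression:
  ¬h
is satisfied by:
  {h: False}


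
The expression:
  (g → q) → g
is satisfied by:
  {g: True}


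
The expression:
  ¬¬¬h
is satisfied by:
  {h: False}


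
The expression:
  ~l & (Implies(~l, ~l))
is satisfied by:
  {l: False}


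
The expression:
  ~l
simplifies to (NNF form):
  ~l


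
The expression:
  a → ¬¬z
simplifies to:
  z ∨ ¬a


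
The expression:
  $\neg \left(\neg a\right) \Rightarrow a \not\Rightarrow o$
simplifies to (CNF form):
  $\neg a \vee \neg o$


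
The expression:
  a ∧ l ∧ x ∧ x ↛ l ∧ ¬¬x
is never true.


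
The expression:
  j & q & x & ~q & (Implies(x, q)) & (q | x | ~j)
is never true.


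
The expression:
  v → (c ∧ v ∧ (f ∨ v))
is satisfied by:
  {c: True, v: False}
  {v: False, c: False}
  {v: True, c: True}


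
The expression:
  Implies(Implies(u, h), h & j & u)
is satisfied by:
  {j: True, u: True, h: False}
  {u: True, h: False, j: False}
  {h: True, j: True, u: True}


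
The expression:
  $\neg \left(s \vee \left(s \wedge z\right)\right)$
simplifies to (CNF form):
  $\neg s$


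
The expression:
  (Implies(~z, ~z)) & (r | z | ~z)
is always true.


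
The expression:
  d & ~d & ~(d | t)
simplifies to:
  False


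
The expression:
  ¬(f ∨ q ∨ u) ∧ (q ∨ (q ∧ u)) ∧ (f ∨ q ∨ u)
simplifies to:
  False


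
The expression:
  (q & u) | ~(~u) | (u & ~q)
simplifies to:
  u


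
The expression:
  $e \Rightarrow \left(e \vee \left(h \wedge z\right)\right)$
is always true.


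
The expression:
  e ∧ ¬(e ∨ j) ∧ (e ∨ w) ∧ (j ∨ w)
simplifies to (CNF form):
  False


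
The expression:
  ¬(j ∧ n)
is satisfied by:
  {n: False, j: False}
  {j: True, n: False}
  {n: True, j: False}


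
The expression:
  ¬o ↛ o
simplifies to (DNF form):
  True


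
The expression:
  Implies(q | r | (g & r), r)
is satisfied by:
  {r: True, q: False}
  {q: False, r: False}
  {q: True, r: True}


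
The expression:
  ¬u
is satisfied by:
  {u: False}


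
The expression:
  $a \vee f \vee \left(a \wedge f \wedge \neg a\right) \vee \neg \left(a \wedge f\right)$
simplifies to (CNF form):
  $\text{True}$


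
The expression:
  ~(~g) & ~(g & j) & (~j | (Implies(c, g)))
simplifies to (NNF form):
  g & ~j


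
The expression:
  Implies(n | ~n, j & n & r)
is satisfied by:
  {r: True, j: True, n: True}


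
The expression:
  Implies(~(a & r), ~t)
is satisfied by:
  {r: True, a: True, t: False}
  {r: True, a: False, t: False}
  {a: True, r: False, t: False}
  {r: False, a: False, t: False}
  {r: True, t: True, a: True}


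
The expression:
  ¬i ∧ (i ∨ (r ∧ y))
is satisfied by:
  {r: True, y: True, i: False}


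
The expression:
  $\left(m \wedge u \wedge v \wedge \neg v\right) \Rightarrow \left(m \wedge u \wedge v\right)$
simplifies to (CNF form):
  $\text{True}$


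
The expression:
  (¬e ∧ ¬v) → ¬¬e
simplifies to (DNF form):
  e ∨ v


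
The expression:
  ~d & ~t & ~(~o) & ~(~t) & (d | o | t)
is never true.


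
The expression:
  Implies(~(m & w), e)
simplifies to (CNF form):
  (e | m) & (e | w)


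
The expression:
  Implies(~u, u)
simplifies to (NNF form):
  u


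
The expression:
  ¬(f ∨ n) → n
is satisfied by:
  {n: True, f: True}
  {n: True, f: False}
  {f: True, n: False}


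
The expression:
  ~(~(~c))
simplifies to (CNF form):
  ~c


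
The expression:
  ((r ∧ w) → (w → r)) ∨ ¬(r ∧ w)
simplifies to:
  True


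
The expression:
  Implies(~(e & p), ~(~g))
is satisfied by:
  {g: True, p: True, e: True}
  {g: True, p: True, e: False}
  {g: True, e: True, p: False}
  {g: True, e: False, p: False}
  {p: True, e: True, g: False}


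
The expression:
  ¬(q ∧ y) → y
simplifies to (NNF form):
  y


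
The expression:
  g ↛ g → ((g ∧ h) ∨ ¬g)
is always true.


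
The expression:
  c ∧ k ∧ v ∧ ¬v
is never true.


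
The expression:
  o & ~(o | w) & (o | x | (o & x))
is never true.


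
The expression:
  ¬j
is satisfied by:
  {j: False}


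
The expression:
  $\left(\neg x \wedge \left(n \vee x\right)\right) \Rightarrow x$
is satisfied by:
  {x: True, n: False}
  {n: False, x: False}
  {n: True, x: True}


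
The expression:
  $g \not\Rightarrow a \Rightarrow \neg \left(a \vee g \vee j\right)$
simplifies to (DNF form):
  $a \vee \neg g$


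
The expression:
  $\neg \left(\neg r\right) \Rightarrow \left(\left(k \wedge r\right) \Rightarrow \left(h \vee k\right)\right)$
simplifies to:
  $\text{True}$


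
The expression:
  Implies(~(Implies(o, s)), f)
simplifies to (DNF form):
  f | s | ~o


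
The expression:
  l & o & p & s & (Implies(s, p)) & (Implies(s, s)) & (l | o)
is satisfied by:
  {p: True, s: True, o: True, l: True}


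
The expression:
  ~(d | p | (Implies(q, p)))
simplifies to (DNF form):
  q & ~d & ~p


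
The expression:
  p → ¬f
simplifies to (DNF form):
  ¬f ∨ ¬p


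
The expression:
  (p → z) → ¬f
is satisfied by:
  {p: True, z: False, f: False}
  {z: False, f: False, p: False}
  {p: True, z: True, f: False}
  {z: True, p: False, f: False}
  {f: True, p: True, z: False}


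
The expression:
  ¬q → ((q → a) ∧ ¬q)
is always true.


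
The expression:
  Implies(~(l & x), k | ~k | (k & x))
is always true.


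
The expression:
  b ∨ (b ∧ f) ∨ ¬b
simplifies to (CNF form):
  True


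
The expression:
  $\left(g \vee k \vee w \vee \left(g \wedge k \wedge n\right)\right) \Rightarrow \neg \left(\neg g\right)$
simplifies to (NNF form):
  $g \vee \left(\neg k \wedge \neg w\right)$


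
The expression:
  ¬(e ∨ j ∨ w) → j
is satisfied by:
  {e: True, w: True, j: True}
  {e: True, w: True, j: False}
  {e: True, j: True, w: False}
  {e: True, j: False, w: False}
  {w: True, j: True, e: False}
  {w: True, j: False, e: False}
  {j: True, w: False, e: False}


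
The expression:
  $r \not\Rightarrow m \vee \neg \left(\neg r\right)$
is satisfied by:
  {r: True}


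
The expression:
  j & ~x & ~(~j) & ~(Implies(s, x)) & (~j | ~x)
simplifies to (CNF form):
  j & s & ~x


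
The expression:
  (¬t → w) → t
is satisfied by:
  {t: True, w: False}
  {w: False, t: False}
  {w: True, t: True}


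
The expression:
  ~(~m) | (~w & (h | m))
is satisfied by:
  {m: True, h: True, w: False}
  {m: True, h: False, w: False}
  {m: True, w: True, h: True}
  {m: True, w: True, h: False}
  {h: True, w: False, m: False}


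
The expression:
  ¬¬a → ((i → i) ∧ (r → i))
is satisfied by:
  {i: True, a: False, r: False}
  {a: False, r: False, i: False}
  {i: True, r: True, a: False}
  {r: True, a: False, i: False}
  {i: True, a: True, r: False}
  {a: True, i: False, r: False}
  {i: True, r: True, a: True}


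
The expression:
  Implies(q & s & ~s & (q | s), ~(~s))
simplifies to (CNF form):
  True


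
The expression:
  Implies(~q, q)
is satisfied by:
  {q: True}


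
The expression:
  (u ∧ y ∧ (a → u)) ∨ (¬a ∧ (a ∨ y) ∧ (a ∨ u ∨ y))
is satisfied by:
  {u: True, y: True, a: False}
  {y: True, a: False, u: False}
  {a: True, u: True, y: True}


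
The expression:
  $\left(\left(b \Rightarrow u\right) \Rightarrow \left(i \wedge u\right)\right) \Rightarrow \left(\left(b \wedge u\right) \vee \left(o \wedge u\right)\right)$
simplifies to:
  $\left(b \wedge u\right) \vee \left(o \wedge \neg b\right) \vee \left(\neg b \wedge \neg i\right) \vee \left(\neg b \wedge \neg u\right)$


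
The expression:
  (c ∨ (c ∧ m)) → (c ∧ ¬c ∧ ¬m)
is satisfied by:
  {c: False}


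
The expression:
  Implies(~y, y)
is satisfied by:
  {y: True}


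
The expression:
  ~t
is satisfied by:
  {t: False}


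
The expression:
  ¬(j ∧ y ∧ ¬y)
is always true.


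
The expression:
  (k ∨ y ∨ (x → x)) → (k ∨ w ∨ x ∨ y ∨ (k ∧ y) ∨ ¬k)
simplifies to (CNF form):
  True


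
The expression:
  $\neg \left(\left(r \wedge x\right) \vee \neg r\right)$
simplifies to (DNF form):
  $r \wedge \neg x$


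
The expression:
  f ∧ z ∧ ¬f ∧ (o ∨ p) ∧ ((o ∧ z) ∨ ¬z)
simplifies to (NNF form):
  False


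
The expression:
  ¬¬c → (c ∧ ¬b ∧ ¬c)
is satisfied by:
  {c: False}


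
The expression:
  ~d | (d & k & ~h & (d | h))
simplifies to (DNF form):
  ~d | (k & ~h)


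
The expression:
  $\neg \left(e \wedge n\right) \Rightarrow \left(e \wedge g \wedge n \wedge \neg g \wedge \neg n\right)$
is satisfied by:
  {e: True, n: True}


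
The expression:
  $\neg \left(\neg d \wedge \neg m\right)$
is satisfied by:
  {d: True, m: True}
  {d: True, m: False}
  {m: True, d: False}


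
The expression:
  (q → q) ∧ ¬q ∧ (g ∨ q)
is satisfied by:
  {g: True, q: False}


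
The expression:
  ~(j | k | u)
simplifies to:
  ~j & ~k & ~u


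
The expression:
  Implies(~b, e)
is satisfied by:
  {b: True, e: True}
  {b: True, e: False}
  {e: True, b: False}


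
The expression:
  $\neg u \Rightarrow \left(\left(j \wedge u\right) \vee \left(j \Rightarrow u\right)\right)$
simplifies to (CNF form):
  $u \vee \neg j$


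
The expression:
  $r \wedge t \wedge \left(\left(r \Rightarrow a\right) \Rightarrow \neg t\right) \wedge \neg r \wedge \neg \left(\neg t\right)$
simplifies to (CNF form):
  $\text{False}$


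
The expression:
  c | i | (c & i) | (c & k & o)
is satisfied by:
  {i: True, c: True}
  {i: True, c: False}
  {c: True, i: False}


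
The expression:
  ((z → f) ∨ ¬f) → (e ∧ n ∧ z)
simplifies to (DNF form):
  e ∧ n ∧ z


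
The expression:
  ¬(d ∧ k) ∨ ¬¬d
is always true.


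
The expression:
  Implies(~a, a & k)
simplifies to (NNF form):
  a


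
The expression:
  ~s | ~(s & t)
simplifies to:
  ~s | ~t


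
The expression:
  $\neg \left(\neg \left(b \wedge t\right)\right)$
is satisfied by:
  {t: True, b: True}


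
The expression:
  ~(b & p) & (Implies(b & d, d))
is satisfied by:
  {p: False, b: False}
  {b: True, p: False}
  {p: True, b: False}


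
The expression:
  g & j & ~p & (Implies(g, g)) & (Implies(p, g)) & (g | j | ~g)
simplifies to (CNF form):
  g & j & ~p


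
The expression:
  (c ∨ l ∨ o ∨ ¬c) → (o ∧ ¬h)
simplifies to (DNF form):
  o ∧ ¬h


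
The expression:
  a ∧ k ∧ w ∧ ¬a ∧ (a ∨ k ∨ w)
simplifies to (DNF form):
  False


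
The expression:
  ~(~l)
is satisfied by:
  {l: True}


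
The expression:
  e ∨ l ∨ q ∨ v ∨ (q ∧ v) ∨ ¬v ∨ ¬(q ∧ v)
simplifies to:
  True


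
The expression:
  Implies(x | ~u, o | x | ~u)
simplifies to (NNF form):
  True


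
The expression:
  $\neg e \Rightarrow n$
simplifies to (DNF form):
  $e \vee n$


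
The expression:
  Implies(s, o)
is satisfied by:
  {o: True, s: False}
  {s: False, o: False}
  {s: True, o: True}


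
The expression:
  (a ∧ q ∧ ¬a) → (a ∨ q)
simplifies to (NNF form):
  True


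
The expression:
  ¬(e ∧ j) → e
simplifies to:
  e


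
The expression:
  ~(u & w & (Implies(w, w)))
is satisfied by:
  {w: False, u: False}
  {u: True, w: False}
  {w: True, u: False}


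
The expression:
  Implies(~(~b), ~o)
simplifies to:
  ~b | ~o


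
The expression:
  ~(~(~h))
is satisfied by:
  {h: False}


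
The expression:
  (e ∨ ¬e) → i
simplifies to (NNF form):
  i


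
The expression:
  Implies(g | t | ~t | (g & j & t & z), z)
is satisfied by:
  {z: True}


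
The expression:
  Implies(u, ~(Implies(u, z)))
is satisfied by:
  {u: False, z: False}
  {z: True, u: False}
  {u: True, z: False}


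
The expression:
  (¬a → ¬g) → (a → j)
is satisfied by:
  {j: True, a: False}
  {a: False, j: False}
  {a: True, j: True}


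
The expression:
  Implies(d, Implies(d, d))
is always true.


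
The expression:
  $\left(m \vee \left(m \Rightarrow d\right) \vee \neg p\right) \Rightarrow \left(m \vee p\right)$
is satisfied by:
  {m: True, p: True}
  {m: True, p: False}
  {p: True, m: False}


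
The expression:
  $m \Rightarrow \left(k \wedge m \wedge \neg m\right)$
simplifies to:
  $\neg m$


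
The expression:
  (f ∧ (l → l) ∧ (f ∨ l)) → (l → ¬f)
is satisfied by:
  {l: False, f: False}
  {f: True, l: False}
  {l: True, f: False}


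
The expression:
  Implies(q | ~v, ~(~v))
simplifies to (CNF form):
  v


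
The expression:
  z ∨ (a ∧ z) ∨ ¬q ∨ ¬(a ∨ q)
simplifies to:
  z ∨ ¬q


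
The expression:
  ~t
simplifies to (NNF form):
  ~t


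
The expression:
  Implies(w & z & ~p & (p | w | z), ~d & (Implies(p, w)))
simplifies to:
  p | ~d | ~w | ~z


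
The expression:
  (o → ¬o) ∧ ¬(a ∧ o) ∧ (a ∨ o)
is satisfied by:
  {a: True, o: False}


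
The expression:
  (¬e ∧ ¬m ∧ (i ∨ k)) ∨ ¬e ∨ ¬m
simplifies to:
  ¬e ∨ ¬m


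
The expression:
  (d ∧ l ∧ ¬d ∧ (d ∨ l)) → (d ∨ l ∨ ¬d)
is always true.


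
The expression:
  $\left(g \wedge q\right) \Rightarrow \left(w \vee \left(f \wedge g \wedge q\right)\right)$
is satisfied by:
  {w: True, f: True, q: False, g: False}
  {w: True, f: False, q: False, g: False}
  {f: True, g: False, w: False, q: False}
  {g: False, f: False, w: False, q: False}
  {g: True, w: True, f: True, q: False}
  {g: True, w: True, f: False, q: False}
  {g: True, f: True, w: False, q: False}
  {g: True, f: False, w: False, q: False}
  {q: True, w: True, f: True, g: False}
  {q: True, w: True, f: False, g: False}
  {q: True, f: True, w: False, g: False}
  {q: True, f: False, w: False, g: False}
  {g: True, q: True, w: True, f: True}
  {g: True, q: True, w: True, f: False}
  {g: True, q: True, f: True, w: False}


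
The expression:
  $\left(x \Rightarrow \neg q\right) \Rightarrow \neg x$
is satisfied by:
  {q: True, x: False}
  {x: False, q: False}
  {x: True, q: True}


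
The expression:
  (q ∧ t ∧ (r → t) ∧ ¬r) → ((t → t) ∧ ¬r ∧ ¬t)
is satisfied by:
  {r: True, t: False, q: False}
  {t: False, q: False, r: False}
  {q: True, r: True, t: False}
  {q: True, t: False, r: False}
  {r: True, t: True, q: False}
  {t: True, r: False, q: False}
  {q: True, t: True, r: True}


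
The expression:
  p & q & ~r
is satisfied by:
  {p: True, q: True, r: False}


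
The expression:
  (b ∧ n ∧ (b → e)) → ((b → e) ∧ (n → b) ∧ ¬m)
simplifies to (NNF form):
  ¬b ∨ ¬e ∨ ¬m ∨ ¬n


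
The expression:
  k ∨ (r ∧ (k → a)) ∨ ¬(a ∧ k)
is always true.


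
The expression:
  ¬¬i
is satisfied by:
  {i: True}


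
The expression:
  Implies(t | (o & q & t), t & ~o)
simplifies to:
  ~o | ~t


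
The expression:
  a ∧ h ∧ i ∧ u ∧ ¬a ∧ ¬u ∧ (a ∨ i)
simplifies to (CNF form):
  False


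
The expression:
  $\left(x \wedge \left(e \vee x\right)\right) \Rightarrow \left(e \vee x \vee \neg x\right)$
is always true.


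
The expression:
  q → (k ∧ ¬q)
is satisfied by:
  {q: False}


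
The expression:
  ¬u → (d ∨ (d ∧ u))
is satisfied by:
  {d: True, u: True}
  {d: True, u: False}
  {u: True, d: False}


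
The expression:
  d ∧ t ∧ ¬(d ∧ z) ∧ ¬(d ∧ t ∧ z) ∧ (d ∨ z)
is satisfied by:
  {t: True, d: True, z: False}


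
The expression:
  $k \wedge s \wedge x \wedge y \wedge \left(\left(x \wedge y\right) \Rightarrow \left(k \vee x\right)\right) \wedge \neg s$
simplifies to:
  $\text{False}$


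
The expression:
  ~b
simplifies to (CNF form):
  ~b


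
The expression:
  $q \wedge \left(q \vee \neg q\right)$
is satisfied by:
  {q: True}


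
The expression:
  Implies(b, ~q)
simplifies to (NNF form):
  ~b | ~q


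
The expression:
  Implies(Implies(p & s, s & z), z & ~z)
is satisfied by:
  {p: True, s: True, z: False}


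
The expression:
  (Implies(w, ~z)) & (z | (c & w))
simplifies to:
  (c | z) & (w | z) & (~w | ~z)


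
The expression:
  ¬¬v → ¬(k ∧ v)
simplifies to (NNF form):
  ¬k ∨ ¬v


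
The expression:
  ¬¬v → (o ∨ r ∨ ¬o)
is always true.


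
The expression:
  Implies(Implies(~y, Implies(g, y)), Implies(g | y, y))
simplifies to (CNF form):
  True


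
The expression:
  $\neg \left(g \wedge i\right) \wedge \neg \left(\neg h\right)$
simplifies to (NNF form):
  $h \wedge \left(\neg g \vee \neg i\right)$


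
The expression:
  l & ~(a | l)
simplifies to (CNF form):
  False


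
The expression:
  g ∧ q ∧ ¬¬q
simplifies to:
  g ∧ q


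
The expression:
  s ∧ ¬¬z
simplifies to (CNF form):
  s ∧ z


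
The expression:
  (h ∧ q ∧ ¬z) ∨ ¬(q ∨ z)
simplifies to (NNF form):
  ¬z ∧ (h ∨ ¬q)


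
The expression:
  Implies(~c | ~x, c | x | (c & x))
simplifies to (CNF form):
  c | x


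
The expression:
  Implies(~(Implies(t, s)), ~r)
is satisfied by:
  {s: True, t: False, r: False}
  {s: False, t: False, r: False}
  {r: True, s: True, t: False}
  {r: True, s: False, t: False}
  {t: True, s: True, r: False}
  {t: True, s: False, r: False}
  {t: True, r: True, s: True}


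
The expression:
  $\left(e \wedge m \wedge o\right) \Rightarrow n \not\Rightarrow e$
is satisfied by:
  {m: False, o: False, e: False}
  {e: True, m: False, o: False}
  {o: True, m: False, e: False}
  {e: True, o: True, m: False}
  {m: True, e: False, o: False}
  {e: True, m: True, o: False}
  {o: True, m: True, e: False}


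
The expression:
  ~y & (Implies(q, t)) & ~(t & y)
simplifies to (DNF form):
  (t & ~y) | (~q & ~y)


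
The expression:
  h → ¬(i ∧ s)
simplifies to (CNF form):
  ¬h ∨ ¬i ∨ ¬s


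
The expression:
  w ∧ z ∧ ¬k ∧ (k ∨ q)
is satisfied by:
  {z: True, w: True, q: True, k: False}


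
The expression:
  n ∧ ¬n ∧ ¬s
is never true.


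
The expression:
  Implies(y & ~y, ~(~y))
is always true.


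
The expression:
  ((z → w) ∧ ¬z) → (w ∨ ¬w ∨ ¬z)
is always true.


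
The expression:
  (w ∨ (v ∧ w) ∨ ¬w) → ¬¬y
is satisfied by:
  {y: True}


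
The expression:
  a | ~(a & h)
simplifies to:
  True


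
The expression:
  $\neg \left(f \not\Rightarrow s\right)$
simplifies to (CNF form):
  $s \vee \neg f$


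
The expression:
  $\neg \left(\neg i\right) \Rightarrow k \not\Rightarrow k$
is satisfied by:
  {i: False}


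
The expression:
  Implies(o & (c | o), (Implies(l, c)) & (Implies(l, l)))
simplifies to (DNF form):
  c | ~l | ~o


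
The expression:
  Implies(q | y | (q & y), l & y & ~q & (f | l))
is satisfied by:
  {l: True, q: False, y: False}
  {l: False, q: False, y: False}
  {y: True, l: True, q: False}


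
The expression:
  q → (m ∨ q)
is always true.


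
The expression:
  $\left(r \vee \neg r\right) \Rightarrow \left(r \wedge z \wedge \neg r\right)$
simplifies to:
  $\text{False}$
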